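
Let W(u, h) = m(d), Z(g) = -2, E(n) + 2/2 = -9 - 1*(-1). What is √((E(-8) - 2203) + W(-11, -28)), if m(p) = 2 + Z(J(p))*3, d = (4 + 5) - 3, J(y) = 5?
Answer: 2*I*√554 ≈ 47.074*I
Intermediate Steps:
E(n) = -9 (E(n) = -1 + (-9 - 1*(-1)) = -1 + (-9 + 1) = -1 - 8 = -9)
d = 6 (d = 9 - 3 = 6)
m(p) = -4 (m(p) = 2 - 2*3 = 2 - 6 = -4)
W(u, h) = -4
√((E(-8) - 2203) + W(-11, -28)) = √((-9 - 2203) - 4) = √(-2212 - 4) = √(-2216) = 2*I*√554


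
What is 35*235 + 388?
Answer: 8613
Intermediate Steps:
35*235 + 388 = 8225 + 388 = 8613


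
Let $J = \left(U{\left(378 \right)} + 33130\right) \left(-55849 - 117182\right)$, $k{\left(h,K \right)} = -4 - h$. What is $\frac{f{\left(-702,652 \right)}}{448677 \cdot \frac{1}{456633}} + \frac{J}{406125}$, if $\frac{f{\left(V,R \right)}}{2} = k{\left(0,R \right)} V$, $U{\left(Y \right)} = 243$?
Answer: $- \frac{57386156393413}{6748849875} \approx -8503.1$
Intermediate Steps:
$J = -5774563563$ ($J = \left(243 + 33130\right) \left(-55849 - 117182\right) = 33373 \left(-173031\right) = -5774563563$)
$f{\left(V,R \right)} = - 8 V$ ($f{\left(V,R \right)} = 2 \left(-4 - 0\right) V = 2 \left(-4 + 0\right) V = 2 \left(- 4 V\right) = - 8 V$)
$\frac{f{\left(-702,652 \right)}}{448677 \cdot \frac{1}{456633}} + \frac{J}{406125} = \frac{\left(-8\right) \left(-702\right)}{448677 \cdot \frac{1}{456633}} - \frac{5774563563}{406125} = \frac{5616}{448677 \cdot \frac{1}{456633}} - \frac{1924854521}{135375} = \frac{5616}{\frac{49853}{50737}} - \frac{1924854521}{135375} = 5616 \cdot \frac{50737}{49853} - \frac{1924854521}{135375} = \frac{284938992}{49853} - \frac{1924854521}{135375} = - \frac{57386156393413}{6748849875}$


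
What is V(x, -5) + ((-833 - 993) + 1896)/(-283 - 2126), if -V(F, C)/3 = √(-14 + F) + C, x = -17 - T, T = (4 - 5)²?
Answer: 36065/2409 - 12*I*√2 ≈ 14.971 - 16.971*I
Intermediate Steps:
T = 1 (T = (-1)² = 1)
x = -18 (x = -17 - 1*1 = -17 - 1 = -18)
V(F, C) = -3*C - 3*√(-14 + F) (V(F, C) = -3*(√(-14 + F) + C) = -3*(C + √(-14 + F)) = -3*C - 3*√(-14 + F))
V(x, -5) + ((-833 - 993) + 1896)/(-283 - 2126) = (-3*(-5) - 3*√(-14 - 18)) + ((-833 - 993) + 1896)/(-283 - 2126) = (15 - 12*I*√2) + (-1826 + 1896)/(-2409) = (15 - 12*I*√2) + 70*(-1/2409) = (15 - 12*I*√2) - 70/2409 = 36065/2409 - 12*I*√2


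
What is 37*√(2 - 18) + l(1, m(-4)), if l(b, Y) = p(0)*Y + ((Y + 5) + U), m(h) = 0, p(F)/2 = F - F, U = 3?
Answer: 8 + 148*I ≈ 8.0 + 148.0*I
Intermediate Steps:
p(F) = 0 (p(F) = 2*(F - F) = 2*0 = 0)
l(b, Y) = 8 + Y (l(b, Y) = 0*Y + ((Y + 5) + 3) = 0 + ((5 + Y) + 3) = 0 + (8 + Y) = 8 + Y)
37*√(2 - 18) + l(1, m(-4)) = 37*√(2 - 18) + (8 + 0) = 37*√(-16) + 8 = 37*(4*I) + 8 = 148*I + 8 = 8 + 148*I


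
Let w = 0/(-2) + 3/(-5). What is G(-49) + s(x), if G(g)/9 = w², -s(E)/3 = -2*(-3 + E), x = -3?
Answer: -819/25 ≈ -32.760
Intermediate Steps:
w = -⅗ (w = 0*(-½) + 3*(-⅕) = 0 - ⅗ = -⅗ ≈ -0.60000)
s(E) = -18 + 6*E (s(E) = -(-6)*(-3 + E) = -3*(6 - 2*E) = -18 + 6*E)
G(g) = 81/25 (G(g) = 9*(-⅗)² = 9*(9/25) = 81/25)
G(-49) + s(x) = 81/25 + (-18 + 6*(-3)) = 81/25 + (-18 - 18) = 81/25 - 36 = -819/25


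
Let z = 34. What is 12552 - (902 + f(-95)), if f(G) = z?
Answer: 11616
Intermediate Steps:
f(G) = 34
12552 - (902 + f(-95)) = 12552 - (902 + 34) = 12552 - 1*936 = 12552 - 936 = 11616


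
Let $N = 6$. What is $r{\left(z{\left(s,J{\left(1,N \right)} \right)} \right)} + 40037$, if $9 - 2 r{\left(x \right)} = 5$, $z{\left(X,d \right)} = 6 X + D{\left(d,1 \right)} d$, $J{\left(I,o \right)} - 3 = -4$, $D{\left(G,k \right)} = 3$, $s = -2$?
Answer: $40039$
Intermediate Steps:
$J{\left(I,o \right)} = -1$ ($J{\left(I,o \right)} = 3 - 4 = -1$)
$z{\left(X,d \right)} = 3 d + 6 X$ ($z{\left(X,d \right)} = 6 X + 3 d = 3 d + 6 X$)
$r{\left(x \right)} = 2$ ($r{\left(x \right)} = \frac{9}{2} - \frac{5}{2} = 2$)
$r{\left(z{\left(s,J{\left(1,N \right)} \right)} \right)} + 40037 = 2 + 40037 = 40039$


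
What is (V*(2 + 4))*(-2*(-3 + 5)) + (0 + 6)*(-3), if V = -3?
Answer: 54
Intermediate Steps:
(V*(2 + 4))*(-2*(-3 + 5)) + (0 + 6)*(-3) = (-3*(2 + 4))*(-2*(-3 + 5)) + (0 + 6)*(-3) = (-3*6)*(-2*2) + 6*(-3) = -18*(-4) - 18 = 72 - 18 = 54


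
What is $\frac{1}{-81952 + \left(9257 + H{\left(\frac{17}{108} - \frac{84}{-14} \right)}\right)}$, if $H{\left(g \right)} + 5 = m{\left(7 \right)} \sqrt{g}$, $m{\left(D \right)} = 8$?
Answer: $- \frac{98145}{7135140968} - \frac{3 \sqrt{1995}}{35675704840} \approx -1.3759 \cdot 10^{-5}$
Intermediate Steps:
$H{\left(g \right)} = -5 + 8 \sqrt{g}$
$\frac{1}{-81952 + \left(9257 + H{\left(\frac{17}{108} - \frac{84}{-14} \right)}\right)} = \frac{1}{-81952 + \left(9257 - \left(5 - 8 \sqrt{\frac{17}{108} - \frac{84}{-14}}\right)\right)} = \frac{1}{-81952 + \left(9257 - \left(5 - 8 \sqrt{17 \cdot \frac{1}{108} - -6}\right)\right)} = \frac{1}{-81952 + \left(9257 - \left(5 - 8 \sqrt{\frac{17}{108} + 6}\right)\right)} = \frac{1}{-81952 + \left(9257 - \left(5 - 8 \sqrt{\frac{665}{108}}\right)\right)} = \frac{1}{-81952 + \left(9257 - \left(5 - 8 \frac{\sqrt{1995}}{18}\right)\right)} = \frac{1}{-81952 + \left(9257 - \left(5 - \frac{4 \sqrt{1995}}{9}\right)\right)} = \frac{1}{-81952 + \left(9252 + \frac{4 \sqrt{1995}}{9}\right)} = \frac{1}{-72700 + \frac{4 \sqrt{1995}}{9}}$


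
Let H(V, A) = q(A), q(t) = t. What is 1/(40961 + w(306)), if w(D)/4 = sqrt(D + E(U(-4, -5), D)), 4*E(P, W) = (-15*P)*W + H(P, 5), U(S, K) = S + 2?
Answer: 40961/1677761885 - 2*sqrt(10409)/1677761885 ≈ 2.4292e-5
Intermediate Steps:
H(V, A) = A
U(S, K) = 2 + S
E(P, W) = 5/4 - 15*P*W/4 (E(P, W) = ((-15*P)*W + 5)/4 = (-15*P*W + 5)/4 = (5 - 15*P*W)/4 = 5/4 - 15*P*W/4)
w(D) = 4*sqrt(5/4 + 17*D/2) (w(D) = 4*sqrt(D + (5/4 - 15*(2 - 4)*D/4)) = 4*sqrt(D + (5/4 - 15/4*(-2)*D)) = 4*sqrt(D + (5/4 + 15*D/2)) = 4*sqrt(5/4 + 17*D/2))
1/(40961 + w(306)) = 1/(40961 + 2*sqrt(5 + 34*306)) = 1/(40961 + 2*sqrt(5 + 10404)) = 1/(40961 + 2*sqrt(10409))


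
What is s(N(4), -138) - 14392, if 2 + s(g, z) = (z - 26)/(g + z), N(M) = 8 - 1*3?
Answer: -1914238/133 ≈ -14393.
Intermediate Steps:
N(M) = 5 (N(M) = 8 - 3 = 5)
s(g, z) = -2 + (-26 + z)/(g + z) (s(g, z) = -2 + (z - 26)/(g + z) = -2 + (-26 + z)/(g + z))
s(N(4), -138) - 14392 = (-26 - 1*(-138) - 2*5)/(5 - 138) - 14392 = (-26 + 138 - 10)/(-133) - 14392 = -1/133*102 - 14392 = -102/133 - 14392 = -1914238/133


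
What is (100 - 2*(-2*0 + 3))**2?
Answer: 8836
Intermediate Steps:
(100 - 2*(-2*0 + 3))**2 = (100 - 2*(0 + 3))**2 = (100 - 2*3)**2 = (100 - 6)**2 = 94**2 = 8836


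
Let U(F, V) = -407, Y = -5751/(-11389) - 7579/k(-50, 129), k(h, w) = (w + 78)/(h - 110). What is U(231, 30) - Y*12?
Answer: -55567626955/785841 ≈ -70711.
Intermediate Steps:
k(h, w) = (78 + w)/(-110 + h)
Y = 13811947417/2357523 (Y = -5751/(-11389) - 7579*(-110 - 50)/(78 + 129) = -5751*(-1/11389) - 7579/(207/(-160)) = 5751/11389 - 7579/((-1/160*207)) = 5751/11389 - 7579/(-207/160) = 5751/11389 - 7579*(-160/207) = 5751/11389 + 1212640/207 = 13811947417/2357523 ≈ 5858.7)
U(231, 30) - Y*12 = -407 - 13811947417*12/2357523 = -407 - 1*55247789668/785841 = -407 - 55247789668/785841 = -55567626955/785841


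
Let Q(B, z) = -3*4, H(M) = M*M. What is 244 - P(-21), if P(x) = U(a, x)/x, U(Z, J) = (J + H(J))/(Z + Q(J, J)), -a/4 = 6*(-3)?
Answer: 733/3 ≈ 244.33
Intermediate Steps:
a = 72 (a = -24*(-3) = -4*(-18) = 72)
H(M) = M**2
Q(B, z) = -12
U(Z, J) = (J + J**2)/(-12 + Z) (U(Z, J) = (J + J**2)/(Z - 12) = (J + J**2)/(-12 + Z))
P(x) = 1/60 + x/60 (P(x) = (x*(1 + x)/(-12 + 72))/x = (x*(1 + x)/60)/x = 1/60 + x/60)
244 - P(-21) = 244 - (1/60 + (1/60)*(-21)) = 244 - (1/60 - 7/20) = 244 - 1*(-1/3) = 244 + 1/3 = 733/3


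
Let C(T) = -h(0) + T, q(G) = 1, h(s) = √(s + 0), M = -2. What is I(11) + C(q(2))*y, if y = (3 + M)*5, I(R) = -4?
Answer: 1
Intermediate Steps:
h(s) = √s
C(T) = T (C(T) = -√0 + T = -1*0 + T = 0 + T = T)
y = 5 (y = (3 - 2)*5 = 1*5 = 5)
I(11) + C(q(2))*y = -4 + 1*5 = -4 + 5 = 1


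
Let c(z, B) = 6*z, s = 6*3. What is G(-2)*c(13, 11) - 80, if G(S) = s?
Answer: 1324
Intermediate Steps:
s = 18
G(S) = 18
G(-2)*c(13, 11) - 80 = 18*(6*13) - 80 = 18*78 - 80 = 1404 - 80 = 1324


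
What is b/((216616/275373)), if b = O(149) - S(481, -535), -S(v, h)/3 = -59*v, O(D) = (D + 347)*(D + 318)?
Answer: 40340767635/216616 ≈ 1.8623e+5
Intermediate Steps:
O(D) = (318 + D)*(347 + D) (O(D) = (347 + D)*(318 + D) = (318 + D)*(347 + D))
S(v, h) = 177*v (S(v, h) = -(-177)*v = 177*v)
b = 146495 (b = (110346 + 149² + 665*149) - 177*481 = (110346 + 22201 + 99085) - 1*85137 = 231632 - 85137 = 146495)
b/((216616/275373)) = 146495/((216616/275373)) = 146495/((216616*(1/275373))) = 146495/(216616/275373) = 146495*(275373/216616) = 40340767635/216616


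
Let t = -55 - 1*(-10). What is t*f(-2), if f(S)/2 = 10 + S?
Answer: -720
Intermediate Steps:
f(S) = 20 + 2*S (f(S) = 2*(10 + S) = 20 + 2*S)
t = -45 (t = -55 + 10 = -45)
t*f(-2) = -45*(20 + 2*(-2)) = -45*(20 - 4) = -45*16 = -720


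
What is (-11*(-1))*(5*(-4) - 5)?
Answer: -275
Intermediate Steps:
(-11*(-1))*(5*(-4) - 5) = 11*(-20 - 5) = 11*(-25) = -275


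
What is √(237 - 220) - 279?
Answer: -279 + √17 ≈ -274.88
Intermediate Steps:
√(237 - 220) - 279 = √17 - 279 = -279 + √17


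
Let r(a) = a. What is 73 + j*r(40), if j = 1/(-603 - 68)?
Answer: 48943/671 ≈ 72.940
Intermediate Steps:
j = -1/671 (j = 1/(-671) = -1/671 ≈ -0.0014903)
73 + j*r(40) = 73 - 1/671*40 = 73 - 40/671 = 48943/671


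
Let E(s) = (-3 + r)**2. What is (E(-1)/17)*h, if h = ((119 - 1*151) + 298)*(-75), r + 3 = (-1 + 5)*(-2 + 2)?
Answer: -718200/17 ≈ -42247.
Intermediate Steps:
r = -3 (r = -3 + (-1 + 5)*(-2 + 2) = -3 + 4*0 = -3 + 0 = -3)
h = -19950 (h = ((119 - 151) + 298)*(-75) = (-32 + 298)*(-75) = 266*(-75) = -19950)
E(s) = 36 (E(s) = (-3 - 3)**2 = (-6)**2 = 36)
(E(-1)/17)*h = (36/17)*(-19950) = -718200/17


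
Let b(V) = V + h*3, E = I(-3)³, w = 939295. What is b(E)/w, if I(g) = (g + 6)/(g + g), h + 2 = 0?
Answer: -7/1073480 ≈ -6.5208e-6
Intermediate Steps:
h = -2 (h = -2 + 0 = -2)
I(g) = (6 + g)/(2*g) (I(g) = (6 + g)/((2*g)) = (6 + g)*(1/(2*g)) = (6 + g)/(2*g))
E = -⅛ (E = ((½)*(6 - 3)/(-3))³ = ((½)*(-⅓)*3)³ = (-½)³ = -⅛ ≈ -0.12500)
b(V) = -6 + V (b(V) = V - 2*3 = V - 6 = -6 + V)
b(E)/w = (-6 - ⅛)/939295 = -49/8*1/939295 = -7/1073480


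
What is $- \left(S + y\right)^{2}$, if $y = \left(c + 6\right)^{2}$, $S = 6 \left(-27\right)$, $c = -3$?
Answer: $-23409$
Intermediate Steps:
$S = -162$
$y = 9$ ($y = \left(-3 + 6\right)^{2} = 3^{2} = 9$)
$- \left(S + y\right)^{2} = - \left(-162 + 9\right)^{2} = - \left(-153\right)^{2} = \left(-1\right) 23409 = -23409$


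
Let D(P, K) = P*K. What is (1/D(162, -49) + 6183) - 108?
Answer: 48223349/7938 ≈ 6075.0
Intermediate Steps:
D(P, K) = K*P
(1/D(162, -49) + 6183) - 108 = (1/(-49*162) + 6183) - 108 = (1/(-7938) + 6183) - 108 = (-1/7938 + 6183) - 108 = 49080653/7938 - 108 = 48223349/7938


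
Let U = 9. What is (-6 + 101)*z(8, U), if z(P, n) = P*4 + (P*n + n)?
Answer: 10735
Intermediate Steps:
z(P, n) = n + 4*P + P*n (z(P, n) = 4*P + (n + P*n) = n + 4*P + P*n)
(-6 + 101)*z(8, U) = (-6 + 101)*(9 + 4*8 + 8*9) = 95*(9 + 32 + 72) = 95*113 = 10735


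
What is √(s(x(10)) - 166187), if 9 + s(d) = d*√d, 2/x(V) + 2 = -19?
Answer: √(-73292436 - 2*I*√42)/21 ≈ 3.6048e-5 - 407.67*I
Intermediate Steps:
x(V) = -2/21 (x(V) = 2/(-2 - 19) = 2/(-21) = 2*(-1/21) = -2/21)
s(d) = -9 + d^(3/2) (s(d) = -9 + d*√d = -9 + d^(3/2))
√(s(x(10)) - 166187) = √((-9 + (-2/21)^(3/2)) - 166187) = √((-9 - 2*I*√42/441) - 166187) = √(-166196 - 2*I*√42/441)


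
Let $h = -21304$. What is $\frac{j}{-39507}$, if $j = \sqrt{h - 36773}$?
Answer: $- \frac{3 i \sqrt{717}}{13169} \approx - 0.0061 i$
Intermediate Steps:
$j = 9 i \sqrt{717}$ ($j = \sqrt{-21304 - 36773} = \sqrt{-58077} = 9 i \sqrt{717} \approx 240.99 i$)
$\frac{j}{-39507} = \frac{9 i \sqrt{717}}{-39507} = 9 i \sqrt{717} \left(- \frac{1}{39507}\right) = - \frac{3 i \sqrt{717}}{13169}$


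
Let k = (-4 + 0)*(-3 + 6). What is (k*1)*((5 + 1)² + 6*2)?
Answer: -576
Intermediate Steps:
k = -12 (k = -4*3 = -12)
(k*1)*((5 + 1)² + 6*2) = (-12*1)*((5 + 1)² + 6*2) = -12*(6² + 12) = -12*(36 + 12) = -12*48 = -576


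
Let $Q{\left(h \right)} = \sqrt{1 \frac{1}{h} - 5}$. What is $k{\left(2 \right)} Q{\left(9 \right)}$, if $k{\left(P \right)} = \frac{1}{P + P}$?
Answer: $\frac{i \sqrt{11}}{6} \approx 0.55277 i$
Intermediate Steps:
$Q{\left(h \right)} = \sqrt{-5 + \frac{1}{h}}$ ($Q{\left(h \right)} = \sqrt{\frac{1}{h} - 5} = \sqrt{-5 + \frac{1}{h}}$)
$k{\left(P \right)} = \frac{1}{2 P}$
$k{\left(2 \right)} Q{\left(9 \right)} = \frac{1}{2 \cdot 2} \sqrt{-5 + \frac{1}{9}} = \frac{1}{2} \cdot \frac{1}{2} \sqrt{-5 + \frac{1}{9}} = \frac{\sqrt{- \frac{44}{9}}}{4} = \frac{\frac{2}{3} i \sqrt{11}}{4} = \frac{i \sqrt{11}}{6}$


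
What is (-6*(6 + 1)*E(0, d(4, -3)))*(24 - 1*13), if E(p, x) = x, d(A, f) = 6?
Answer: -2772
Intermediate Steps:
(-6*(6 + 1)*E(0, d(4, -3)))*(24 - 1*13) = (-6*(6 + 1)*6)*(24 - 1*13) = (-42*6)*(24 - 13) = -6*42*11 = -252*11 = -2772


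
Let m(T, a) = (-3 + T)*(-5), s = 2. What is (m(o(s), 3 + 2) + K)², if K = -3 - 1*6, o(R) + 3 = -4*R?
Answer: 3721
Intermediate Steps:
o(R) = -3 - 4*R
K = -9 (K = -3 - 6 = -9)
m(T, a) = 15 - 5*T
(m(o(s), 3 + 2) + K)² = ((15 - 5*(-3 - 4*2)) - 9)² = ((15 - 5*(-3 - 8)) - 9)² = ((15 - 5*(-11)) - 9)² = ((15 + 55) - 9)² = (70 - 9)² = 61² = 3721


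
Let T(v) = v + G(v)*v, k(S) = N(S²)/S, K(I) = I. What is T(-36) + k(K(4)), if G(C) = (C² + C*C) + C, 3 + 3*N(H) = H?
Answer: -1104611/12 ≈ -92051.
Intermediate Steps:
N(H) = -1 + H/3
G(C) = C + 2*C² (G(C) = (C² + C²) + C = 2*C² + C = C + 2*C²)
k(S) = (-1 + S²/3)/S
T(v) = v + v²*(1 + 2*v) (T(v) = v + (v*(1 + 2*v))*v = v + v²*(1 + 2*v))
T(-36) + k(K(4)) = -36*(1 - 36*(1 + 2*(-36))) + (-1/4 + (⅓)*4) = -36*(1 - 36*(1 - 72)) + (-1*¼ + 4/3) = -36*(1 - 36*(-71)) + (-¼ + 4/3) = -36*(1 + 2556) + 13/12 = -36*2557 + 13/12 = -92052 + 13/12 = -1104611/12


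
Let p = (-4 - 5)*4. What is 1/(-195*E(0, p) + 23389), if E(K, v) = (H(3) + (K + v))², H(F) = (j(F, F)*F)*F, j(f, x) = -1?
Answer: -1/371486 ≈ -2.6919e-6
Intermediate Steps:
H(F) = -F² (H(F) = (-F)*F = -F²)
p = -36 (p = -9*4 = -36)
E(K, v) = (-9 + K + v)² (E(K, v) = (-1*3² + (K + v))² = (-1*9 + (K + v))² = (-9 + (K + v))² = (-9 + K + v)²)
1/(-195*E(0, p) + 23389) = 1/(-195*(-9 + 0 - 36)² + 23389) = 1/(-195*(-45)² + 23389) = 1/(-195*2025 + 23389) = 1/(-394875 + 23389) = 1/(-371486) = -1/371486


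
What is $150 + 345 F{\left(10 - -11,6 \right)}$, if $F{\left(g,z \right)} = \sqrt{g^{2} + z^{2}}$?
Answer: $150 + 1035 \sqrt{53} \approx 7684.9$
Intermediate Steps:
$150 + 345 F{\left(10 - -11,6 \right)} = 150 + 345 \sqrt{\left(10 - -11\right)^{2} + 6^{2}} = 150 + 345 \sqrt{\left(10 + 11\right)^{2} + 36} = 150 + 345 \sqrt{21^{2} + 36} = 150 + 345 \sqrt{441 + 36} = 150 + 345 \sqrt{477} = 150 + 345 \cdot 3 \sqrt{53} = 150 + 1035 \sqrt{53}$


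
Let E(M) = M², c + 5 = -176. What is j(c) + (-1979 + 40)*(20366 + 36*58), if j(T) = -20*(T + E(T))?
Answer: -44189906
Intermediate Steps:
c = -181 (c = -5 - 176 = -181)
j(T) = -20*T - 20*T² (j(T) = -20*(T + T²) = -20*T - 20*T²)
j(c) + (-1979 + 40)*(20366 + 36*58) = 20*(-181)*(-1 - 1*(-181)) + (-1979 + 40)*(20366 + 36*58) = 20*(-181)*(-1 + 181) - 1939*(20366 + 2088) = 20*(-181)*180 - 1939*22454 = -651600 - 43538306 = -44189906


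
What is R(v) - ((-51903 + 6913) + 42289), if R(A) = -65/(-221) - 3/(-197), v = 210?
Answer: 9046685/3349 ≈ 2701.3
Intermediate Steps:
R(A) = 1036/3349 (R(A) = -65*(-1/221) - 3*(-1/197) = 5/17 + 3/197 = 1036/3349)
R(v) - ((-51903 + 6913) + 42289) = 1036/3349 - ((-51903 + 6913) + 42289) = 1036/3349 - (-44990 + 42289) = 1036/3349 - 1*(-2701) = 1036/3349 + 2701 = 9046685/3349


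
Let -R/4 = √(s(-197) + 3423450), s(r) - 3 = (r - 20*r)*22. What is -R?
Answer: 4*√3505799 ≈ 7489.5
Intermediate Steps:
s(r) = 3 - 418*r (s(r) = 3 + (r - 20*r)*22 = 3 - 19*r*22 = 3 - 418*r)
R = -4*√3505799 (R = -4*√((3 - 418*(-197)) + 3423450) = -4*√((3 + 82346) + 3423450) = -4*√(82349 + 3423450) = -4*√3505799 ≈ -7489.5)
-R = -(-4)*√3505799 = 4*√3505799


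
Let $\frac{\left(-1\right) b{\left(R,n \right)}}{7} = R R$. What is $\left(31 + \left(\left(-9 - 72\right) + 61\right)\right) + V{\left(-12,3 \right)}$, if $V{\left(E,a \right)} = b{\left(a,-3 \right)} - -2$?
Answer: $-50$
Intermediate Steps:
$b{\left(R,n \right)} = - 7 R^{2}$ ($b{\left(R,n \right)} = - 7 R R = - 7 R^{2}$)
$V{\left(E,a \right)} = 2 - 7 a^{2}$ ($V{\left(E,a \right)} = - 7 a^{2} - -2 = - 7 a^{2} + 2 = 2 - 7 a^{2}$)
$\left(31 + \left(\left(-9 - 72\right) + 61\right)\right) + V{\left(-12,3 \right)} = \left(31 + \left(\left(-9 - 72\right) + 61\right)\right) + \left(2 - 7 \cdot 3^{2}\right) = \left(31 + \left(-81 + 61\right)\right) + \left(2 - 63\right) = \left(31 - 20\right) + \left(2 - 63\right) = 11 - 61 = -50$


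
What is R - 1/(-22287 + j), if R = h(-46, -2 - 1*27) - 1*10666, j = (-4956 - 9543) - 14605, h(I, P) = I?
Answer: -550500391/51391 ≈ -10712.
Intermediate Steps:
j = -29104 (j = -14499 - 14605 = -29104)
R = -10712 (R = -46 - 1*10666 = -46 - 10666 = -10712)
R - 1/(-22287 + j) = -10712 - 1/(-22287 - 29104) = -10712 - 1/(-51391) = -10712 - 1*(-1/51391) = -10712 + 1/51391 = -550500391/51391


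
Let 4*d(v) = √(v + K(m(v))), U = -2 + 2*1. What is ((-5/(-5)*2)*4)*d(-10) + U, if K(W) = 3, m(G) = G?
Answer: 2*I*√7 ≈ 5.2915*I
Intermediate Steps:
U = 0 (U = -2 + 2 = 0)
d(v) = √(3 + v)/4 (d(v) = √(v + 3)/4 = √(3 + v)/4)
((-5/(-5)*2)*4)*d(-10) + U = ((-5/(-5)*2)*4)*(√(3 - 10)/4) + 0 = ((-5*(-⅕)*2)*4)*(√(-7)/4) + 0 = ((1*2)*4)*((I*√7)/4) + 0 = (2*4)*(I*√7/4) + 0 = 8*(I*√7/4) + 0 = 2*I*√7 + 0 = 2*I*√7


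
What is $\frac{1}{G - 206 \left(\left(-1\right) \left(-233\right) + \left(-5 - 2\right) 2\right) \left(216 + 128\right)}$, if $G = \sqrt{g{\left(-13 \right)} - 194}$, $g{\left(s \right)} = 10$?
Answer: $- \frac{1939902}{30105758156855} - \frac{i \sqrt{46}}{120423032627420} \approx -6.4436 \cdot 10^{-8} - 5.6321 \cdot 10^{-14} i$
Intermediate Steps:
$G = 2 i \sqrt{46}$ ($G = \sqrt{10 - 194} = \sqrt{-184} = 2 i \sqrt{46} \approx 13.565 i$)
$\frac{1}{G - 206 \left(\left(-1\right) \left(-233\right) + \left(-5 - 2\right) 2\right) \left(216 + 128\right)} = \frac{1}{2 i \sqrt{46} - 206 \left(\left(-1\right) \left(-233\right) + \left(-5 - 2\right) 2\right) \left(216 + 128\right)} = \frac{1}{2 i \sqrt{46} - 206 \left(233 - 14\right) 344} = \frac{1}{2 i \sqrt{46} - 206 \cdot 219 \cdot 344} = \frac{1}{2 i \sqrt{46} - 15519216} = \frac{1}{-15519216 + 2 i \sqrt{46}}$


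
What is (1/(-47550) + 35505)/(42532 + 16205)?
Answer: 1688262749/2792944350 ≈ 0.60447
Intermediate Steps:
(1/(-47550) + 35505)/(42532 + 16205) = (-1/47550 + 35505)/58737 = (1688262749/47550)*(1/58737) = 1688262749/2792944350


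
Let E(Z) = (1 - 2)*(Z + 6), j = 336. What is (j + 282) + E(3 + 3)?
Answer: 606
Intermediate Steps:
E(Z) = -6 - Z (E(Z) = -(6 + Z) = -6 - Z)
(j + 282) + E(3 + 3) = (336 + 282) + (-6 - (3 + 3)) = 618 + (-6 - 1*6) = 618 + (-6 - 6) = 618 - 12 = 606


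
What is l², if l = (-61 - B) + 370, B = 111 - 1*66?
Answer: 69696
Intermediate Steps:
B = 45 (B = 111 - 66 = 45)
l = 264 (l = (-61 - 1*45) + 370 = (-61 - 45) + 370 = -106 + 370 = 264)
l² = 264² = 69696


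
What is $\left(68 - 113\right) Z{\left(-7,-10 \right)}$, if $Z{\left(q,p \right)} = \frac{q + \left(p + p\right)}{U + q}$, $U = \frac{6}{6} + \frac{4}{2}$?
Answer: $- \frac{1215}{4} \approx -303.75$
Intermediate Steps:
$U = 3$ ($U = 6 \cdot \frac{1}{6} + 4 \cdot \frac{1}{2} = 1 + 2 = 3$)
$Z{\left(q,p \right)} = \frac{q + 2 p}{3 + q}$ ($Z{\left(q,p \right)} = \frac{q + \left(p + p\right)}{3 + q} = \frac{q + 2 p}{3 + q}$)
$\left(68 - 113\right) Z{\left(-7,-10 \right)} = \left(68 - 113\right) \frac{-7 + 2 \left(-10\right)}{3 - 7} = - 45 \frac{-7 - 20}{-4} = - 45 \left(\left(- \frac{1}{4}\right) \left(-27\right)\right) = \left(-45\right) \frac{27}{4} = - \frac{1215}{4}$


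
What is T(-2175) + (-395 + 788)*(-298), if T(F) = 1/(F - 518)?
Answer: -315388003/2693 ≈ -1.1711e+5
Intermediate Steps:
T(F) = 1/(-518 + F)
T(-2175) + (-395 + 788)*(-298) = 1/(-518 - 2175) + (-395 + 788)*(-298) = 1/(-2693) + 393*(-298) = -1/2693 - 117114 = -315388003/2693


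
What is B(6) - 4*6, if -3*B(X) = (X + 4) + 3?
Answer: -85/3 ≈ -28.333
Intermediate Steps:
B(X) = -7/3 - X/3 (B(X) = -((X + 4) + 3)/3 = -((4 + X) + 3)/3 = -(7 + X)/3 = -7/3 - X/3)
B(6) - 4*6 = (-7/3 - ⅓*6) - 4*6 = (-7/3 - 2) - 24 = -13/3 - 24 = -85/3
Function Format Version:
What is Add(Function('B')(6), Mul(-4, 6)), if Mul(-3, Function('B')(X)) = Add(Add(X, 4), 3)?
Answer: Rational(-85, 3) ≈ -28.333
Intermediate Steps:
Function('B')(X) = Add(Rational(-7, 3), Mul(Rational(-1, 3), X)) (Function('B')(X) = Mul(Rational(-1, 3), Add(Add(X, 4), 3)) = Mul(Rational(-1, 3), Add(Add(4, X), 3)) = Mul(Rational(-1, 3), Add(7, X)) = Add(Rational(-7, 3), Mul(Rational(-1, 3), X)))
Add(Function('B')(6), Mul(-4, 6)) = Add(Add(Rational(-7, 3), Mul(Rational(-1, 3), 6)), Mul(-4, 6)) = Add(Add(Rational(-7, 3), -2), -24) = Add(Rational(-13, 3), -24) = Rational(-85, 3)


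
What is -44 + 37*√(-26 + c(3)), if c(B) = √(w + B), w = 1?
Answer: -44 + 74*I*√6 ≈ -44.0 + 181.26*I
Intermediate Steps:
c(B) = √(1 + B)
-44 + 37*√(-26 + c(3)) = -44 + 37*√(-26 + √(1 + 3)) = -44 + 37*√(-26 + √4) = -44 + 37*√(-26 + 2) = -44 + 37*√(-24) = -44 + 37*(2*I*√6) = -44 + 74*I*√6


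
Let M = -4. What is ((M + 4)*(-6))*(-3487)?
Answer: 0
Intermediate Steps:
((M + 4)*(-6))*(-3487) = ((-4 + 4)*(-6))*(-3487) = (0*(-6))*(-3487) = 0*(-3487) = 0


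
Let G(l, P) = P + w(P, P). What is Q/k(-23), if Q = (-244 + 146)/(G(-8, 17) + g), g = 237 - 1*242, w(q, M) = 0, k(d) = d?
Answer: 49/138 ≈ 0.35507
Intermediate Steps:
G(l, P) = P (G(l, P) = P + 0 = P)
g = -5 (g = 237 - 242 = -5)
Q = -49/6 (Q = (-244 + 146)/(17 - 5) = -98/12 = -98*1/12 = -49/6 ≈ -8.1667)
Q/k(-23) = -49/6/(-23) = -49/6*(-1/23) = 49/138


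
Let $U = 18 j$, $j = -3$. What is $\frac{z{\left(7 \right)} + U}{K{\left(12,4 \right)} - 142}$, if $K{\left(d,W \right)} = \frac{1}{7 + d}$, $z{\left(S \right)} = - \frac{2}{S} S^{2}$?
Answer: $\frac{1292}{2697} \approx 0.47905$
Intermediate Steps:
$z{\left(S \right)} = - 2 S$
$U = -54$ ($U = 18 \left(-3\right) = -54$)
$\frac{z{\left(7 \right)} + U}{K{\left(12,4 \right)} - 142} = \frac{\left(-2\right) 7 - 54}{\frac{1}{7 + 12} - 142} = \frac{-14 - 54}{\frac{1}{19} - 142} = - \frac{68}{\frac{1}{19} - 142} = - \frac{68}{- \frac{2697}{19}} = \left(-68\right) \left(- \frac{19}{2697}\right) = \frac{1292}{2697}$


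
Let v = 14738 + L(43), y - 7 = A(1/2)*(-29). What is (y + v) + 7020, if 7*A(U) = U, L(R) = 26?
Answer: 305045/14 ≈ 21789.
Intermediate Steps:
A(U) = U/7
y = 69/14 (y = 7 + ((⅐)/2)*(-29) = 7 + ((⅐)*(½))*(-29) = 7 + (1/14)*(-29) = 7 - 29/14 = 69/14 ≈ 4.9286)
v = 14764 (v = 14738 + 26 = 14764)
(y + v) + 7020 = (69/14 + 14764) + 7020 = 206765/14 + 7020 = 305045/14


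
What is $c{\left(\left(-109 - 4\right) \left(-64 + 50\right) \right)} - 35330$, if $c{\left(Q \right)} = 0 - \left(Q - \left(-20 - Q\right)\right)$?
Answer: $-38514$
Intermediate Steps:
$c{\left(Q \right)} = -20 - 2 Q$ ($c{\left(Q \right)} = 0 - \left(Q + \left(20 + Q\right)\right) = 0 - \left(20 + 2 Q\right) = -20 - 2 Q$)
$c{\left(\left(-109 - 4\right) \left(-64 + 50\right) \right)} - 35330 = \left(-20 - 2 \left(-109 - 4\right) \left(-64 + 50\right)\right) - 35330 = \left(-20 - 2 \left(\left(-113\right) \left(-14\right)\right)\right) - 35330 = \left(-20 - 3164\right) - 35330 = -3184 - 35330 = -38514$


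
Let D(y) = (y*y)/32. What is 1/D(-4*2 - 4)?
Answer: 2/9 ≈ 0.22222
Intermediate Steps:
D(y) = y²/32 (D(y) = y²*(1/32) = y²/32)
1/D(-4*2 - 4) = 1/((-4*2 - 4)²/32) = 1/((-8 - 4)²/32) = 1/((1/32)*(-12)²) = 1/((1/32)*144) = 1/(9/2) = 2/9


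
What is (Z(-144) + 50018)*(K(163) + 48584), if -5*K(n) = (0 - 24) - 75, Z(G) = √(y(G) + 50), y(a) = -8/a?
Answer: 12155324342/5 + 243019*√1802/30 ≈ 2.4314e+9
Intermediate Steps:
Z(G) = √(50 - 8/G) (Z(G) = √(-8/G + 50) = √(50 - 8/G))
K(n) = 99/5 (K(n) = -((0 - 24) - 75)/5 = -(-24 - 75)/5 = -⅕*(-99) = 99/5)
(Z(-144) + 50018)*(K(163) + 48584) = (√(50 - 8/(-144)) + 50018)*(99/5 + 48584) = (√(50 - 8*(-1/144)) + 50018)*(243019/5) = (√(50 + 1/18) + 50018)*(243019/5) = (√(901/18) + 50018)*(243019/5) = (√1802/6 + 50018)*(243019/5) = (50018 + √1802/6)*(243019/5) = 12155324342/5 + 243019*√1802/30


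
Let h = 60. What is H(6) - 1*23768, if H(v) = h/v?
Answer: -23758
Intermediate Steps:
H(v) = 60/v
H(6) - 1*23768 = 60/6 - 1*23768 = 60*(1/6) - 23768 = 10 - 23768 = -23758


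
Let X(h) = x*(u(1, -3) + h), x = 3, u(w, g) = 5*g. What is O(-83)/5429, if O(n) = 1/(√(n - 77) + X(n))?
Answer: -147/235064842 - I*√10/117532421 ≈ -6.2536e-7 - 2.6906e-8*I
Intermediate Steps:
X(h) = -45 + 3*h (X(h) = 3*(5*(-3) + h) = 3*(-15 + h) = -45 + 3*h)
O(n) = 1/(-45 + √(-77 + n) + 3*n) (O(n) = 1/(√(n - 77) + (-45 + 3*n)) = 1/(√(-77 + n) + (-45 + 3*n)) = 1/(-45 + √(-77 + n) + 3*n))
O(-83)/5429 = 1/((-45 + √(-77 - 83) + 3*(-83))*5429) = (1/5429)/(-45 + √(-160) - 249) = (1/5429)/(-45 + 4*I*√10 - 249) = (1/5429)/(-294 + 4*I*√10) = 1/(5429*(-294 + 4*I*√10))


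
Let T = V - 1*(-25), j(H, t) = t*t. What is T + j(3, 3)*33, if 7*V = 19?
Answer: 2273/7 ≈ 324.71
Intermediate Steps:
j(H, t) = t²
V = 19/7 (V = (⅐)*19 = 19/7 ≈ 2.7143)
T = 194/7 (T = 19/7 - 1*(-25) = 19/7 + 25 = 194/7 ≈ 27.714)
T + j(3, 3)*33 = 194/7 + 3²*33 = 194/7 + 9*33 = 194/7 + 297 = 2273/7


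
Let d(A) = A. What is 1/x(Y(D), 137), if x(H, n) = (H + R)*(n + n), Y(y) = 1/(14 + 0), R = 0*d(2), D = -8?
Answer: 7/137 ≈ 0.051095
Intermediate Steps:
R = 0 (R = 0*2 = 0)
Y(y) = 1/14
x(H, n) = 2*H*n (x(H, n) = (H + 0)*(n + n) = H*(2*n) = 2*H*n)
1/x(Y(D), 137) = 1/(2*(1/14)*137) = 1/(137/7) = 7/137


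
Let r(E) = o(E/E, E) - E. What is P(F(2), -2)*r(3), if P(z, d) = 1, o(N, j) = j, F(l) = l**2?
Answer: 0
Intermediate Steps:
r(E) = 0 (r(E) = E - E = 0)
P(F(2), -2)*r(3) = 1*0 = 0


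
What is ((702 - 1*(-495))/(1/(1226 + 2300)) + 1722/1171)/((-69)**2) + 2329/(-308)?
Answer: 503086448591/572380116 ≈ 878.94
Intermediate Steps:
((702 - 1*(-495))/(1/(1226 + 2300)) + 1722/1171)/((-69)**2) + 2329/(-308) = ((702 + 495)/(1/3526) + 1722*(1/1171))/4761 + 2329*(-1/308) = (1197/(1/3526) + 1722/1171)*(1/4761) - 2329/308 = (1197*3526 + 1722/1171)*(1/4761) - 2329/308 = (4220622 + 1722/1171)*(1/4761) - 2329/308 = (4942350084/1171)*(1/4761) - 2329/308 = 1647450028/1858377 - 2329/308 = 503086448591/572380116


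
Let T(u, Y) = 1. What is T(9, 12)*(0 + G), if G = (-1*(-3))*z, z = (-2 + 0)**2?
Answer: 12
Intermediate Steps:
z = 4 (z = (-2)**2 = 4)
G = 12 (G = -1*(-3)*4 = 3*4 = 12)
T(9, 12)*(0 + G) = 1*(0 + 12) = 1*12 = 12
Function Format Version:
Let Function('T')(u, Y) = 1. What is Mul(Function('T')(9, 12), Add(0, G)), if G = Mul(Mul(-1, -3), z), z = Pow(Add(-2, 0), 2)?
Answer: 12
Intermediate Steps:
z = 4 (z = Pow(-2, 2) = 4)
G = 12 (G = Mul(Mul(-1, -3), 4) = Mul(3, 4) = 12)
Mul(Function('T')(9, 12), Add(0, G)) = Mul(1, Add(0, 12)) = Mul(1, 12) = 12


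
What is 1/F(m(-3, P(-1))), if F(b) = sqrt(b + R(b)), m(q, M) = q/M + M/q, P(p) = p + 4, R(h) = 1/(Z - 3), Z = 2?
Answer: -I*sqrt(3)/3 ≈ -0.57735*I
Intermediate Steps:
R(h) = -1 (R(h) = 1/(2 - 3) = 1/(-1) = -1)
P(p) = 4 + p
m(q, M) = M/q + q/M
F(b) = sqrt(-1 + b) (F(b) = sqrt(b - 1) = sqrt(-1 + b))
1/F(m(-3, P(-1))) = 1/(sqrt(-1 + ((4 - 1)/(-3) - 3/(4 - 1)))) = 1/(sqrt(-1 + (3*(-1/3) - 3/3))) = 1/(sqrt(-1 + (-1 - 3*1/3))) = 1/(sqrt(-1 + (-1 - 1))) = 1/(sqrt(-1 - 2)) = 1/(sqrt(-3)) = 1/(I*sqrt(3)) = -I*sqrt(3)/3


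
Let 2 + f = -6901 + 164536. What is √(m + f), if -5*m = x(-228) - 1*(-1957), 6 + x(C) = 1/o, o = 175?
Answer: √4815560715/175 ≈ 396.54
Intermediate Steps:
x(C) = -1049/175 (x(C) = -6 + 1/175 = -1049/175)
f = 157633 (f = -2 + (-6901 + 164536) = -2 + 157635 = 157633)
m = -341426/875 (m = -(-1049/175 - 1*(-1957))/5 = -(-1049/175 + 1957)/5 = -⅕*341426/175 = -341426/875 ≈ -390.20)
√(m + f) = √(-341426/875 + 157633) = √(137587449/875) = √4815560715/175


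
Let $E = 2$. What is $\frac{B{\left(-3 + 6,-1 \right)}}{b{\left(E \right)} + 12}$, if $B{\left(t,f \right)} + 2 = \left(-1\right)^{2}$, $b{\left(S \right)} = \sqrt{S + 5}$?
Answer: $- \frac{12}{137} + \frac{\sqrt{7}}{137} \approx -0.068279$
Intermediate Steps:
$b{\left(S \right)} = \sqrt{5 + S}$
$B{\left(t,f \right)} = -1$ ($B{\left(t,f \right)} = -2 + \left(-1\right)^{2} = -2 + 1 = -1$)
$\frac{B{\left(-3 + 6,-1 \right)}}{b{\left(E \right)} + 12} = \frac{1}{\sqrt{5 + 2} + 12} \left(-1\right) = \frac{1}{\sqrt{7} + 12} \left(-1\right) = \frac{1}{12 + \sqrt{7}} \left(-1\right) = - \frac{1}{12 + \sqrt{7}}$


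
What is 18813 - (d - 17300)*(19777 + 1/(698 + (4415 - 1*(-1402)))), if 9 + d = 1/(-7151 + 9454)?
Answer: 5136468261890241/15004045 ≈ 3.4234e+8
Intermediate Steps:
d = -20726/2303 (d = -9 + 1/(-7151 + 9454) = -9 + 1/2303 = -20726/2303 ≈ -8.9996)
18813 - (d - 17300)*(19777 + 1/(698 + (4415 - 1*(-1402)))) = 18813 - (-20726/2303 - 17300)*(19777 + 1/(698 + (4415 - 1*(-1402)))) = 18813 - (-39862626)*(19777 + 1/(698 + (4415 + 1402)))/2303 = 18813 - (-39862626)*(19777 + 1/(698 + 5817))/2303 = 18813 - (-39862626)*(19777 + 1/6515)/2303 = 18813 - (-39862626)*128847156/(2303*6515) = 18813 - 1*(-5136185990791656/15004045) = 18813 + 5136185990791656/15004045 = 5136468261890241/15004045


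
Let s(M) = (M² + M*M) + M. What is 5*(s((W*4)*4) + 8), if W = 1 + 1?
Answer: 10440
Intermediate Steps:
W = 2
s(M) = M + 2*M² (s(M) = (M² + M²) + M = 2*M² + M = M + 2*M²)
5*(s((W*4)*4) + 8) = 5*(((2*4)*4)*(1 + 2*((2*4)*4)) + 8) = 5*((8*4)*(1 + 2*(8*4)) + 8) = 5*(32*(1 + 2*32) + 8) = 5*(32*(1 + 64) + 8) = 5*(32*65 + 8) = 5*(2080 + 8) = 5*2088 = 10440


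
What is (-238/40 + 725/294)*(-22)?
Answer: 112673/1470 ≈ 76.648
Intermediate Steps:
(-238/40 + 725/294)*(-22) = (-238*1/40 + 725*(1/294))*(-22) = (-119/20 + 725/294)*(-22) = -10243/2940*(-22) = 112673/1470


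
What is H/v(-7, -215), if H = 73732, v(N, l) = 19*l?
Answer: -73732/4085 ≈ -18.049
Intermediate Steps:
H/v(-7, -215) = 73732/((19*(-215))) = 73732/(-4085) = 73732*(-1/4085) = -73732/4085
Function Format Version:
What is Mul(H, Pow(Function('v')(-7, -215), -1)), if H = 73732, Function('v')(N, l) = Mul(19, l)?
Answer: Rational(-73732, 4085) ≈ -18.049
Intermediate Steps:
Mul(H, Pow(Function('v')(-7, -215), -1)) = Mul(73732, Pow(Mul(19, -215), -1)) = Mul(73732, Pow(-4085, -1)) = Mul(73732, Rational(-1, 4085)) = Rational(-73732, 4085)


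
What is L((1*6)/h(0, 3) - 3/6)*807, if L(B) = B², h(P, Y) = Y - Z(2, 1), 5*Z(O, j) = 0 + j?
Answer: 426903/196 ≈ 2178.1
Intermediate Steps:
Z(O, j) = j/5 (Z(O, j) = (0 + j)/5 = j/5)
h(P, Y) = -⅕ + Y (h(P, Y) = Y - 1/5 = Y - 1*⅕ = Y - ⅕ = -⅕ + Y)
L((1*6)/h(0, 3) - 3/6)*807 = ((1*6)/(-⅕ + 3) - 3/6)²*807 = (6/(14/5) - 3*⅙)²*807 = (6*(5/14) - ½)²*807 = (15/7 - ½)²*807 = (23/14)²*807 = (529/196)*807 = 426903/196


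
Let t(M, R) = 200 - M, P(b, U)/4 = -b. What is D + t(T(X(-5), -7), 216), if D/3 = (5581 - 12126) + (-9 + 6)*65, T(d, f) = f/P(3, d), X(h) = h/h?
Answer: -240247/12 ≈ -20021.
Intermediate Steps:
P(b, U) = -4*b (P(b, U) = 4*(-b) = -4*b)
X(h) = 1
T(d, f) = -f/12 (T(d, f) = f/((-4*3)) = f/(-12) = f*(-1/12) = -f/12)
D = -20220 (D = 3*((5581 - 12126) + (-9 + 6)*65) = 3*(-6545 - 3*65) = 3*(-6545 - 195) = 3*(-6740) = -20220)
D + t(T(X(-5), -7), 216) = -20220 + (200 - (-1)*(-7)/12) = -20220 + (200 - 1*7/12) = -20220 + (200 - 7/12) = -20220 + 2393/12 = -240247/12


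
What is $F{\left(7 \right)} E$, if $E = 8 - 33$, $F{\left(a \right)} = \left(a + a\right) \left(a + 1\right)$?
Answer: $-2800$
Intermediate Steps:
$F{\left(a \right)} = 2 a \left(1 + a\right)$
$E = -25$
$F{\left(7 \right)} E = 2 \cdot 7 \left(1 + 7\right) \left(-25\right) = 2 \cdot 7 \cdot 8 \left(-25\right) = 112 \left(-25\right) = -2800$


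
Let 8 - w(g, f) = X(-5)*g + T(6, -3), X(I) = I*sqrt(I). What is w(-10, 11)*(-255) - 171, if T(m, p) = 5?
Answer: -936 + 12750*I*sqrt(5) ≈ -936.0 + 28510.0*I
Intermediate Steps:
X(I) = I**(3/2)
w(g, f) = 3 + 5*I*g*sqrt(5) (w(g, f) = 8 - ((-5)**(3/2)*g + 5) = 8 - ((-5*I*sqrt(5))*g + 5) = 8 - (-5*I*g*sqrt(5) + 5) = 8 - (5 - 5*I*g*sqrt(5)) = 8 + (-5 + 5*I*g*sqrt(5)) = 3 + 5*I*g*sqrt(5))
w(-10, 11)*(-255) - 171 = (3 + 5*I*(-10)*sqrt(5))*(-255) - 171 = (3 - 50*I*sqrt(5))*(-255) - 171 = (-765 + 12750*I*sqrt(5)) - 171 = -936 + 12750*I*sqrt(5)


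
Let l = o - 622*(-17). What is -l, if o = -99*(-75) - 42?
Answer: -17957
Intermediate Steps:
o = 7383 (o = 7425 - 42 = 7383)
l = 17957 (l = 7383 - 622*(-17) = 7383 + 10574 = 17957)
-l = -1*17957 = -17957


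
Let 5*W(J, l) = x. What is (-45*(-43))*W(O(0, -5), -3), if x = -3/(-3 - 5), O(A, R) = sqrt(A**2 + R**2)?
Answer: 1161/8 ≈ 145.13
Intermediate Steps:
x = 3/8 (x = -3/(-8) = -3*(-1/8) = 3/8 ≈ 0.37500)
W(J, l) = 3/40 (W(J, l) = (1/5)*(3/8) = 3/40)
(-45*(-43))*W(O(0, -5), -3) = -45*(-43)*(3/40) = 1935*(3/40) = 1161/8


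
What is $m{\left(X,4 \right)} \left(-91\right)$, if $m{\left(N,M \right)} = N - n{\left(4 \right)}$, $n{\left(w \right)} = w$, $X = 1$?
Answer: $273$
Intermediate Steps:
$m{\left(N,M \right)} = -4 + N$ ($m{\left(N,M \right)} = N - 4 = -4 + N$)
$m{\left(X,4 \right)} \left(-91\right) = \left(-4 + 1\right) \left(-91\right) = \left(-3\right) \left(-91\right) = 273$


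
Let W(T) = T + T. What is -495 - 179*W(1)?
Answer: -853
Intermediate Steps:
W(T) = 2*T
-495 - 179*W(1) = -495 - 358 = -853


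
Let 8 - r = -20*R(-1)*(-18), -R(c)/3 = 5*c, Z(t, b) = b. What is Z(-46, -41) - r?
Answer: 5351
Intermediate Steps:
R(c) = -15*c
r = -5392 (r = 8 - (-(-300)*(-1))*(-18) = 8 - (-20*15)*(-18) = 8 - (-300)*(-18) = 8 - 1*5400 = 8 - 5400 = -5392)
Z(-46, -41) - r = -41 - 1*(-5392) = -41 + 5392 = 5351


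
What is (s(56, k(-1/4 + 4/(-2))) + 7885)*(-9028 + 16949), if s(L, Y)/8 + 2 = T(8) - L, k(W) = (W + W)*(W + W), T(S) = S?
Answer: 59288685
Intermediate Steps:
k(W) = 4*W² (k(W) = (2*W)*(2*W) = 4*W²)
s(L, Y) = 48 - 8*L (s(L, Y) = -16 + 8*(8 - L) = -16 + (64 - 8*L) = 48 - 8*L)
(s(56, k(-1/4 + 4/(-2))) + 7885)*(-9028 + 16949) = ((48 - 8*56) + 7885)*(-9028 + 16949) = ((48 - 448) + 7885)*7921 = (-400 + 7885)*7921 = 7485*7921 = 59288685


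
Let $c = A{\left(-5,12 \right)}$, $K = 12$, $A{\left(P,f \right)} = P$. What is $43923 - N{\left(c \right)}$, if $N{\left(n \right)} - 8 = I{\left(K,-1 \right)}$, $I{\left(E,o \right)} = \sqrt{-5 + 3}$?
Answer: $43915 - i \sqrt{2} \approx 43915.0 - 1.4142 i$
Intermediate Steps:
$c = -5$
$I{\left(E,o \right)} = i \sqrt{2}$ ($I{\left(E,o \right)} = \sqrt{-2} = i \sqrt{2}$)
$N{\left(n \right)} = 8 + i \sqrt{2}$
$43923 - N{\left(c \right)} = 43923 - \left(8 + i \sqrt{2}\right) = 43915 - i \sqrt{2}$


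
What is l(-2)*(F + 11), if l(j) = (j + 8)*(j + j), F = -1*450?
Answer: 10536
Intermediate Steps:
F = -450
l(j) = 2*j*(8 + j) (l(j) = (8 + j)*(2*j) = 2*j*(8 + j))
l(-2)*(F + 11) = (2*(-2)*(8 - 2))*(-450 + 11) = (2*(-2)*6)*(-439) = -24*(-439) = 10536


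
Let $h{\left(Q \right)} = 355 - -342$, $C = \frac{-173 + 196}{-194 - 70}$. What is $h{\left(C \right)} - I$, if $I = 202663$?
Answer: $-201966$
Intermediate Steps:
$C = - \frac{23}{264}$ ($C = \frac{23}{-264} = 23 \left(- \frac{1}{264}\right) = - \frac{23}{264} \approx -0.087121$)
$h{\left(Q \right)} = 697$ ($h{\left(Q \right)} = 355 + 342 = 697$)
$h{\left(C \right)} - I = 697 - 202663 = -201966$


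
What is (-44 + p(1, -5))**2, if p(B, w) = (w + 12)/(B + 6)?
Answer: 1849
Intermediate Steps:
p(B, w) = (12 + w)/(6 + B)
(-44 + p(1, -5))**2 = (-44 + (12 - 5)/(6 + 1))**2 = (-44 + 7/7)**2 = (-44 + (1/7)*7)**2 = (-44 + 1)**2 = (-43)**2 = 1849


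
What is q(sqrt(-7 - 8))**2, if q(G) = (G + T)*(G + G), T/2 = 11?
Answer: -28140 - 2640*I*sqrt(15) ≈ -28140.0 - 10225.0*I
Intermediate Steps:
T = 22 (T = 2*11 = 22)
q(G) = 2*G*(22 + G) (q(G) = (G + 22)*(G + G) = (22 + G)*(2*G) = 2*G*(22 + G))
q(sqrt(-7 - 8))**2 = (2*sqrt(-7 - 8)*(22 + sqrt(-7 - 8)))**2 = (2*sqrt(-15)*(22 + sqrt(-15)))**2 = (2*(I*sqrt(15))*(22 + I*sqrt(15)))**2 = (2*I*sqrt(15)*(22 + I*sqrt(15)))**2 = -60*(22 + I*sqrt(15))**2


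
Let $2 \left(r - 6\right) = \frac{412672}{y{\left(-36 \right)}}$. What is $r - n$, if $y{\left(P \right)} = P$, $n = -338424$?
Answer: $\frac{2994286}{9} \approx 3.327 \cdot 10^{5}$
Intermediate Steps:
$r = - \frac{51530}{9}$ ($r = 6 + \frac{412672 \frac{1}{-36}}{2} = 6 + \frac{412672 \left(- \frac{1}{36}\right)}{2} = 6 + \frac{1}{2} \left(- \frac{103168}{9}\right) = 6 - \frac{51584}{9} = - \frac{51530}{9} \approx -5725.6$)
$r - n = - \frac{51530}{9} - -338424 = - \frac{51530}{9} + 338424 = \frac{2994286}{9}$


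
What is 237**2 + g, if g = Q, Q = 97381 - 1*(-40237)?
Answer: 193787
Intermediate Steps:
Q = 137618 (Q = 97381 + 40237 = 137618)
g = 137618
237**2 + g = 237**2 + 137618 = 56169 + 137618 = 193787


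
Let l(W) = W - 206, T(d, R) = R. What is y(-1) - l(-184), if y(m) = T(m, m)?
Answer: 389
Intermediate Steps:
l(W) = -206 + W
y(m) = m
y(-1) - l(-184) = -1 - (-206 - 184) = -1 - 1*(-390) = -1 + 390 = 389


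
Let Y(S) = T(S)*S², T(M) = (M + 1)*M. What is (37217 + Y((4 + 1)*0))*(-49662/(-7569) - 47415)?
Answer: -1483860286849/841 ≈ -1.7644e+9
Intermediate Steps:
T(M) = M*(1 + M) (T(M) = (1 + M)*M = M*(1 + M))
Y(S) = S³*(1 + S) (Y(S) = (S*(1 + S))*S² = S³*(1 + S))
(37217 + Y((4 + 1)*0))*(-49662/(-7569) - 47415) = (37217 + ((4 + 1)*0)³*(1 + (4 + 1)*0))*(-49662/(-7569) - 47415) = (37217 + (5*0)³*(1 + 5*0))*(-49662*(-1/7569) - 47415) = (37217 + 0³*(1 + 0))*(5518/841 - 47415) = (37217 + 0*1)*(-39870497/841) = (37217 + 0)*(-39870497/841) = 37217*(-39870497/841) = -1483860286849/841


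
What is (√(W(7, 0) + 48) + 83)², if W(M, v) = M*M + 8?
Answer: (83 + √105)² ≈ 8695.0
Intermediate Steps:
W(M, v) = 8 + M² (W(M, v) = M² + 8 = 8 + M²)
(√(W(7, 0) + 48) + 83)² = (√((8 + 7²) + 48) + 83)² = (√((8 + 49) + 48) + 83)² = (√(57 + 48) + 83)² = (√105 + 83)² = (83 + √105)²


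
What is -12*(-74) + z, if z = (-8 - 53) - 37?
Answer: 790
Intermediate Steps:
z = -98 (z = -61 - 37 = -98)
-12*(-74) + z = -12*(-74) - 98 = 888 - 98 = 790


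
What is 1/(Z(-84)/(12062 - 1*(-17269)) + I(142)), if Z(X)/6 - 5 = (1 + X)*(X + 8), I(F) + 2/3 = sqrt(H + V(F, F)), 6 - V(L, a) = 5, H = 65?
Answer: -3317662/348423025 + 10621081*sqrt(66)/696846050 ≈ 0.11430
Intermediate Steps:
V(L, a) = 1 (V(L, a) = 6 - 1*5 = 6 - 5 = 1)
I(F) = -2/3 + sqrt(66) (I(F) = -2/3 + sqrt(65 + 1) = -2/3 + sqrt(66))
Z(X) = 30 + 6*(1 + X)*(8 + X) (Z(X) = 30 + 6*((1 + X)*(X + 8)) = 30 + 6*((1 + X)*(8 + X)) = 30 + 6*(1 + X)*(8 + X))
1/(Z(-84)/(12062 - 1*(-17269)) + I(142)) = 1/((78 + 6*(-84)**2 + 54*(-84))/(12062 - 1*(-17269)) + (-2/3 + sqrt(66))) = 1/((78 + 6*7056 - 4536)/(12062 + 17269) + (-2/3 + sqrt(66))) = 1/((78 + 42336 - 4536)/29331 + (-2/3 + sqrt(66))) = 1/(37878*(1/29331) + (-2/3 + sqrt(66))) = 1/(12626/9777 + (-2/3 + sqrt(66))) = 1/(2036/3259 + sqrt(66))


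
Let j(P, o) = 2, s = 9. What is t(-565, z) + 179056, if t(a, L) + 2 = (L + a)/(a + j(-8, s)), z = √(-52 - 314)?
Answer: 100807967/563 - I*√366/563 ≈ 1.7906e+5 - 0.033981*I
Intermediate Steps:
z = I*√366 (z = √(-366) = I*√366 ≈ 19.131*I)
t(a, L) = -2 + (L + a)/(2 + a) (t(a, L) = -2 + (L + a)/(a + 2) = -2 + (L + a)/(2 + a))
t(-565, z) + 179056 = (-4 + I*√366 - 1*(-565))/(2 - 565) + 179056 = (-4 + I*√366 + 565)/(-563) + 179056 = -(561 + I*√366)/563 + 179056 = (-561/563 - I*√366/563) + 179056 = 100807967/563 - I*√366/563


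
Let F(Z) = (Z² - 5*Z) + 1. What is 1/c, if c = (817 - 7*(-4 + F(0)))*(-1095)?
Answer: -1/917610 ≈ -1.0898e-6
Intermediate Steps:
F(Z) = 1 + Z² - 5*Z
c = -917610 (c = (817 - 7*(-4 + (1 + 0² - 5*0)))*(-1095) = (817 - 7*(-4 + (1 + 0 + 0)))*(-1095) = (817 - 7*(-4 + 1))*(-1095) = (817 - 7*(-3))*(-1095) = (817 + 21)*(-1095) = 838*(-1095) = -917610)
1/c = 1/(-917610) = -1/917610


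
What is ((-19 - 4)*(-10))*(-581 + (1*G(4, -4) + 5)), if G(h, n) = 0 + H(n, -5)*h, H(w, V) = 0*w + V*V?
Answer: -109480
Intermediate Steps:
H(w, V) = V² (H(w, V) = 0 + V² = V²)
G(h, n) = 25*h (G(h, n) = 0 + (-5)²*h = 0 + 25*h = 25*h)
((-19 - 4)*(-10))*(-581 + (1*G(4, -4) + 5)) = ((-19 - 4)*(-10))*(-581 + (1*(25*4) + 5)) = (-23*(-10))*(-581 + (1*100 + 5)) = 230*(-581 + (100 + 5)) = 230*(-581 + 105) = 230*(-476) = -109480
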